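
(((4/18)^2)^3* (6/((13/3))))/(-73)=-128/56037501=-0.00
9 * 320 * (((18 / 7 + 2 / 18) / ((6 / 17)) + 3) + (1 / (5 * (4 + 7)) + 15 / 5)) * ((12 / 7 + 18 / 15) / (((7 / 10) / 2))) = 1232194816 / 3773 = 326582.25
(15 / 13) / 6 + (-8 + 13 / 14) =-626 / 91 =-6.88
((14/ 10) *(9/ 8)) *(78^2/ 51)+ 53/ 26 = 209869/ 1105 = 189.93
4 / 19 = 0.21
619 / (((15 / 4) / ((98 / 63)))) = 34664 / 135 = 256.77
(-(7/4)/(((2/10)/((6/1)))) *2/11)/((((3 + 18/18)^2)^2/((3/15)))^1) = -21/2816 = -0.01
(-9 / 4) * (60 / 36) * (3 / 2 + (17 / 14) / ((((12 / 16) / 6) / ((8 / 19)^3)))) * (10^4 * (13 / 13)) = -4006331250 / 48013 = -83442.64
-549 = -549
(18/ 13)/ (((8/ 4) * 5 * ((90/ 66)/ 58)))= 1914/ 325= 5.89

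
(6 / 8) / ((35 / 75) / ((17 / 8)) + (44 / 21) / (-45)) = 9639 / 2224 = 4.33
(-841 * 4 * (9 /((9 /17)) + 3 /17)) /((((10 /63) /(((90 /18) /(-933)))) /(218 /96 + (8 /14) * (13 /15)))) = 5396.13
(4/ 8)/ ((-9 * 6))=-1/ 108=-0.01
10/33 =0.30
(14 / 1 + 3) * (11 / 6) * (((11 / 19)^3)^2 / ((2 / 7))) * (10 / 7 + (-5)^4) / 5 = 290534232439 / 564550572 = 514.63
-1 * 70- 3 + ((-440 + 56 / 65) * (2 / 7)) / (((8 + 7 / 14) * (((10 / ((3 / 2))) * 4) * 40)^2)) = -11293102007 / 154700000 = -73.00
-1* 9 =-9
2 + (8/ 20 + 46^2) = 10592/ 5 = 2118.40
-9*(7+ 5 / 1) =-108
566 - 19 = 547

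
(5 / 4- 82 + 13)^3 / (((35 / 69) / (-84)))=51497747.21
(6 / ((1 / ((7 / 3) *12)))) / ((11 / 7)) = 1176 / 11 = 106.91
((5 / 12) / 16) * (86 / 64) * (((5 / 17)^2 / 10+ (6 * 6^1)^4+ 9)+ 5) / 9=69575873725 / 10653696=6530.68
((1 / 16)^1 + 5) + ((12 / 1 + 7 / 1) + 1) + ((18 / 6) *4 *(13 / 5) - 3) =4261 / 80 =53.26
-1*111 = -111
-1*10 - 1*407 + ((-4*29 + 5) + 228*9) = 1524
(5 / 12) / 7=5 / 84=0.06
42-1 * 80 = -38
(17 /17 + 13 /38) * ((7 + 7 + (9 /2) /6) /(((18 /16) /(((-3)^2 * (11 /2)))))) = 33099 /38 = 871.03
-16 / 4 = -4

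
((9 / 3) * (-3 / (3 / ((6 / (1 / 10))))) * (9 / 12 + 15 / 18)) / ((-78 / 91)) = 665 / 2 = 332.50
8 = 8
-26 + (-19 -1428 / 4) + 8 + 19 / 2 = -769 / 2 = -384.50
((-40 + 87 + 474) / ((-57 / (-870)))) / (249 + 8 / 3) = 90654 / 2869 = 31.60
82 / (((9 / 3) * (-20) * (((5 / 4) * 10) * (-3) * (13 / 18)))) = 82 / 1625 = 0.05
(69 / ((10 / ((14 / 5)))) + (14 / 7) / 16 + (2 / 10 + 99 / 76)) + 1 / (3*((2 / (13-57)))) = 155203 / 11400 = 13.61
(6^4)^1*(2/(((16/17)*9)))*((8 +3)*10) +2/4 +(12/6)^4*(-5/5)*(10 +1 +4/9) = 602593/18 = 33477.39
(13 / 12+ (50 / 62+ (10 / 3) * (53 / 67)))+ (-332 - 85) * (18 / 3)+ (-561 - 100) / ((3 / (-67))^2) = -24838479613 / 74772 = -332189.58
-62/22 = -31/11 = -2.82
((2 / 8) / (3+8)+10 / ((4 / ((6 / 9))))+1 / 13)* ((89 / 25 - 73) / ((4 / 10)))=-657727 / 2145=-306.63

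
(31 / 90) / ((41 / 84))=434 / 615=0.71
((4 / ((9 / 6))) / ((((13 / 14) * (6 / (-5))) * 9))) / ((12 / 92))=-6440 / 3159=-2.04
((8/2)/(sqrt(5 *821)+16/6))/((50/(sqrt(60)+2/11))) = -96 *sqrt(15)/922025 - 96/10142275+36 *sqrt(4105)/10142275+36 *sqrt(2463)/184405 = 0.01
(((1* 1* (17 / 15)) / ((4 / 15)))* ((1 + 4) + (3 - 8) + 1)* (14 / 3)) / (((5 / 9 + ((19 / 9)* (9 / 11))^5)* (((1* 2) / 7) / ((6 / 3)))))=402466449 / 46180292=8.72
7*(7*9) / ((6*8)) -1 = 131 / 16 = 8.19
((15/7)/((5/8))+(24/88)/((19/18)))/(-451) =-5394/659813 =-0.01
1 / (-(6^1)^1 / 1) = -1 / 6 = -0.17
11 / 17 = 0.65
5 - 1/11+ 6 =120/11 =10.91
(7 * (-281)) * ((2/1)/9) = -437.11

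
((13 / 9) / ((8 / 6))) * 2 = 13 / 6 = 2.17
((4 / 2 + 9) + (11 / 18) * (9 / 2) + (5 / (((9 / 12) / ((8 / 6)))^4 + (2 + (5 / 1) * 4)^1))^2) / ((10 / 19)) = 440056907807761 / 16781811300872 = 26.22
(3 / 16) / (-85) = -3 / 1360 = -0.00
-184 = -184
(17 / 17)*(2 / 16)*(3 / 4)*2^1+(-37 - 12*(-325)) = 61811 / 16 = 3863.19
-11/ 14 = -0.79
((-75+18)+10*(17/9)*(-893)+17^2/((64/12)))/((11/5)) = -12146825/1584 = -7668.45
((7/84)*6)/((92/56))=7/23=0.30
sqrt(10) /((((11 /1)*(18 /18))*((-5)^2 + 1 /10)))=10*sqrt(10) /2761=0.01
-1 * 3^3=-27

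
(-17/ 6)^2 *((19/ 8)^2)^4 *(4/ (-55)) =-4908249718849/ 8304721920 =-591.02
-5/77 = -0.06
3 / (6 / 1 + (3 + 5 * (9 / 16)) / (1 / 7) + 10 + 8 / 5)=240 / 4663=0.05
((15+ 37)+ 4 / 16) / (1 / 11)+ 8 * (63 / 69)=53549 / 92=582.05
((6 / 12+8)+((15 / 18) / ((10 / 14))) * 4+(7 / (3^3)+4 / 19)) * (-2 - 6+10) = 13991 / 513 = 27.27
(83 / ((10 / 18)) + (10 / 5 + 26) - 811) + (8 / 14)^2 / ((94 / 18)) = -7295184 / 11515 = -633.54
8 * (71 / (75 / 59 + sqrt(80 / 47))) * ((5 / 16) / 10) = -2953245 / 11284 + 247151 * sqrt(235) / 14105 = 6.89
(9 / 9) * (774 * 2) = 1548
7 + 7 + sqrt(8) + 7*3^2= 2*sqrt(2) + 77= 79.83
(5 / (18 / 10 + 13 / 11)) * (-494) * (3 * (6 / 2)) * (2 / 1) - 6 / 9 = -14911.03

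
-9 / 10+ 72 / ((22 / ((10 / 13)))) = 2313 / 1430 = 1.62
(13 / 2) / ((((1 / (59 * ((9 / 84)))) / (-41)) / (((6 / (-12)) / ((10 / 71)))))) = 6698211 / 1120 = 5980.55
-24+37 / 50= -1163 / 50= -23.26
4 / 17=0.24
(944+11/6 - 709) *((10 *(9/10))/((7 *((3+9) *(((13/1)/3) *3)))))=203/104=1.95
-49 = -49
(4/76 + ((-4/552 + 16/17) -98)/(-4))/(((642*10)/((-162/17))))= -39024063/1081068080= -0.04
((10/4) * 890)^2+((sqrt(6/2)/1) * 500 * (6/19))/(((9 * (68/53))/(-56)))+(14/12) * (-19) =29703617/6 - 742000 * sqrt(3)/969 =4949276.54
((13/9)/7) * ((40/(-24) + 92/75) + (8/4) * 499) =36023/175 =205.85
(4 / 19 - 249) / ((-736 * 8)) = 4727 / 111872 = 0.04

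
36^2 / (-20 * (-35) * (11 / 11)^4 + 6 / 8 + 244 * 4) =5184 / 6707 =0.77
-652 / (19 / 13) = -446.11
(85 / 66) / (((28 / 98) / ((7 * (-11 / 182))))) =-595 / 312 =-1.91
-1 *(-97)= 97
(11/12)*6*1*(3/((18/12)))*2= 22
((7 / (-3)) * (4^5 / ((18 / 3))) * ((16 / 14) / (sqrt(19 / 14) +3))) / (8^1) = -13.66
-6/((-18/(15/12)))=5/12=0.42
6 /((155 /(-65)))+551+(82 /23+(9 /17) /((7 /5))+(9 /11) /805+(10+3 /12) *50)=61733891 /57970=1064.93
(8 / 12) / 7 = 2 / 21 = 0.10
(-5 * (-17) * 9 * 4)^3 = 28652616000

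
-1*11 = -11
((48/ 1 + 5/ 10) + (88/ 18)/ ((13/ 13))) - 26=27.39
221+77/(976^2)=210519373/952576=221.00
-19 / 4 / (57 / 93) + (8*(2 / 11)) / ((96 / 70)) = -6.69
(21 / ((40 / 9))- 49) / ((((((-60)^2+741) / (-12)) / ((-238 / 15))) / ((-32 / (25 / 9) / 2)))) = 10115952 / 904375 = 11.19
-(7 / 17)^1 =-7 / 17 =-0.41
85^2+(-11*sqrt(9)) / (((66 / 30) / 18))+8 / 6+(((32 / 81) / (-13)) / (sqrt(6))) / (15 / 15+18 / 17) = 20869 / 3-272*sqrt(6) / 110565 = 6956.33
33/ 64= 0.52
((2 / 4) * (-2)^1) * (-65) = 65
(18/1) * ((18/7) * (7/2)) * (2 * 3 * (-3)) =-2916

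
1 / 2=0.50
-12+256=244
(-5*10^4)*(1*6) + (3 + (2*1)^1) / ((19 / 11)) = -5699945 / 19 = -299997.11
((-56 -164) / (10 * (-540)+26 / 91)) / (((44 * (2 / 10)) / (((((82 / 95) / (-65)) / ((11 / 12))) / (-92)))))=861 / 1181017409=0.00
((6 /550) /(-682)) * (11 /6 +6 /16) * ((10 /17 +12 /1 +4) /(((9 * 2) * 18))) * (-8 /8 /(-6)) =-2491 /8264203200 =-0.00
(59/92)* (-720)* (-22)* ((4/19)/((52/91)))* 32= 52335360/437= 119760.55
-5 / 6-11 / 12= -7 / 4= -1.75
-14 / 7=-2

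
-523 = -523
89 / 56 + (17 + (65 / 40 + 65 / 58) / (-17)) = 254377 / 13804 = 18.43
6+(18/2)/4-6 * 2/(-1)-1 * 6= 57/4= 14.25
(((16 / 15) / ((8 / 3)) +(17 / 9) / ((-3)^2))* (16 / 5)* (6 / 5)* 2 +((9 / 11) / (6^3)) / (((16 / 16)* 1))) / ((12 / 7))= 9745603 / 3564000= 2.73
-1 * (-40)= 40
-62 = -62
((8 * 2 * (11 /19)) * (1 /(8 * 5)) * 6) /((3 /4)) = 176 /95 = 1.85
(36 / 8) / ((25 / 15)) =2.70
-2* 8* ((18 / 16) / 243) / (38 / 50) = -50 / 513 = -0.10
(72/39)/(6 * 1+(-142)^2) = 12/131105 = 0.00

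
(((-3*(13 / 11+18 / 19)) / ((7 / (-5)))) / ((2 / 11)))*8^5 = 109363200 / 133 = 822279.70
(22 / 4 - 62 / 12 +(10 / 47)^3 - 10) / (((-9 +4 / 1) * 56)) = 3007867 / 87211320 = 0.03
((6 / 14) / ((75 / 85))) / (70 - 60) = 17 / 350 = 0.05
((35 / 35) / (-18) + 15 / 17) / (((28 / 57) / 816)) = 9614 / 7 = 1373.43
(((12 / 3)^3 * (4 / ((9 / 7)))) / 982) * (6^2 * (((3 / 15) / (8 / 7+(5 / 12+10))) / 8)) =37632 / 2383805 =0.02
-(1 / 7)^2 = -0.02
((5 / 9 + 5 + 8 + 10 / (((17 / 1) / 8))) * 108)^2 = 3889712.06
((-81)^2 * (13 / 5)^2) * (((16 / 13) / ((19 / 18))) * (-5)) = -24564384 / 95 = -258572.46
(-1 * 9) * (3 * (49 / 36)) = -147 / 4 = -36.75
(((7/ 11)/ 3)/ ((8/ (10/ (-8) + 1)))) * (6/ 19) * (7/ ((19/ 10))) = -245/ 31768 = -0.01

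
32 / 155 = 0.21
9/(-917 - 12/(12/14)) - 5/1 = -4664/931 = -5.01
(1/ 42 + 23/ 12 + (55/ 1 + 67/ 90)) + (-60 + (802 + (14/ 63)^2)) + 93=10123607/ 11340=892.73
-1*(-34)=34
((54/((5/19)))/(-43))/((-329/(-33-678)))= -729486/70735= -10.31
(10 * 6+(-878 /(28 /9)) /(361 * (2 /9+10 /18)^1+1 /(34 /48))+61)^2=5261173467398809 /365359802500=14399.98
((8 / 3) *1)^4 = 4096 / 81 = 50.57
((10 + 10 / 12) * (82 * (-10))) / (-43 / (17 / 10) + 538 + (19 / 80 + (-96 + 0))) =-21.31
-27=-27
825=825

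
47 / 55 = 0.85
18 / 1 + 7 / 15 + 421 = 6592 / 15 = 439.47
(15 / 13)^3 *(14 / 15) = 3150 / 2197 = 1.43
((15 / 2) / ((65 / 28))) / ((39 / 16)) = 224 / 169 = 1.33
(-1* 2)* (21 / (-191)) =42 / 191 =0.22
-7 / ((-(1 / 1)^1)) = 7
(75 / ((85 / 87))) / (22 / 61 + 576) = 79605 / 597686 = 0.13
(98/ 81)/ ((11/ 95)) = 10.45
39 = 39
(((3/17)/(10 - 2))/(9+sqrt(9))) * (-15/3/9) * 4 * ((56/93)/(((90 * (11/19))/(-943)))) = 125419/2817342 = 0.04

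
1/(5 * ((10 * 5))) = 1/250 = 0.00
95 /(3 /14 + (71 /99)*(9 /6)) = 21945 /298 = 73.64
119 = 119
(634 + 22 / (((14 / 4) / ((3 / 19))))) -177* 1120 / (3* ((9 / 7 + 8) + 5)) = -2653754 / 665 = -3990.61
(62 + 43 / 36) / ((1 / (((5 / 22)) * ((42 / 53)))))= 79625 / 6996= 11.38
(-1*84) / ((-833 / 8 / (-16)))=-1536 / 119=-12.91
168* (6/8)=126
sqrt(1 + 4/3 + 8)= sqrt(93)/3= 3.21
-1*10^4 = -10000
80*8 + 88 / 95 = 60888 / 95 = 640.93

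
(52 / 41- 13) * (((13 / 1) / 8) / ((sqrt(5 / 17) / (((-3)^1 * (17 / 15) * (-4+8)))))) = 106301 * sqrt(85) / 2050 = 478.07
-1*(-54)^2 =-2916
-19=-19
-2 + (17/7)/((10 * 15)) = -2083/1050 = -1.98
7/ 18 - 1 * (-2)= 43/ 18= 2.39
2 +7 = 9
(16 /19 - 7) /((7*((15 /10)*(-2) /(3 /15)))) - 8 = -5281 /665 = -7.94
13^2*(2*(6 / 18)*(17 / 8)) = 2873 / 12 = 239.42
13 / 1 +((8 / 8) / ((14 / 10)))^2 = 662 / 49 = 13.51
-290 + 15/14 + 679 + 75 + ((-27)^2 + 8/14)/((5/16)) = 27997/10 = 2799.70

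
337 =337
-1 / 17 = -0.06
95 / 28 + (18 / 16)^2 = 2087 / 448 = 4.66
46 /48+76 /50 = 2.48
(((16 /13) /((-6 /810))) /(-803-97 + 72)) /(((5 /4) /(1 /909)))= 16 /90597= 0.00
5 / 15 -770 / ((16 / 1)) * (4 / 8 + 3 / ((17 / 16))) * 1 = -130243 / 816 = -159.61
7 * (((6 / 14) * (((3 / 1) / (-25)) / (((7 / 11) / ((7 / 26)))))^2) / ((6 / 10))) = 1089 / 84500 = 0.01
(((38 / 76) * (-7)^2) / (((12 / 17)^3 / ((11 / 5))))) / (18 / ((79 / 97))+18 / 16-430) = -19018223 / 50481360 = -0.38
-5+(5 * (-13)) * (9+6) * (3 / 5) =-590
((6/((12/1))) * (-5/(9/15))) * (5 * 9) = -187.50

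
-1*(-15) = 15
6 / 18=1 / 3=0.33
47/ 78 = 0.60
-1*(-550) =550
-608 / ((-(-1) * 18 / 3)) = -304 / 3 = -101.33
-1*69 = -69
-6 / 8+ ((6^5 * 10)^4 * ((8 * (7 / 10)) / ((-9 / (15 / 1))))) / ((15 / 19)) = -432239175580778496000.75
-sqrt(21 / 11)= -sqrt(231) / 11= -1.38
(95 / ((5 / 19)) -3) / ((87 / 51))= 6086 / 29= 209.86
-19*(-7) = 133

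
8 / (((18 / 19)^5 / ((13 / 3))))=45.43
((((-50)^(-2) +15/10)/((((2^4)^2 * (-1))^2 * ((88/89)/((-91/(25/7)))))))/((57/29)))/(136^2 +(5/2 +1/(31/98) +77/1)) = -17379749387/1075724107776000000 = -0.00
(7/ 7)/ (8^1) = 1/ 8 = 0.12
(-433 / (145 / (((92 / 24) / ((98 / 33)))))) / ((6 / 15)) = -109549 / 11368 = -9.64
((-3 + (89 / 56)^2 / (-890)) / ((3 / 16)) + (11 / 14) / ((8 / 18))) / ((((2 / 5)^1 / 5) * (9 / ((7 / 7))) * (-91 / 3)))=209435 / 321048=0.65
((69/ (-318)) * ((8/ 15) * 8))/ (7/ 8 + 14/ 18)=-17664/ 31535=-0.56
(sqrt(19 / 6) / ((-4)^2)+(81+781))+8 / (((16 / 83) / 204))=sqrt(114) / 96+9328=9328.11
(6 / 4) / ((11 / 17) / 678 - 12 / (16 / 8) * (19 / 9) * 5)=-5763 / 243323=-0.02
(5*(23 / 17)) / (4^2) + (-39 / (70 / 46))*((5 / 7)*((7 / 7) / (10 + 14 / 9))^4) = 0.42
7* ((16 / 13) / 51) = 112 / 663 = 0.17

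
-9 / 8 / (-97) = 9 / 776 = 0.01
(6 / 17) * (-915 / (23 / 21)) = -115290 / 391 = -294.86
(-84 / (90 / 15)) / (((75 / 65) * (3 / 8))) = -32.36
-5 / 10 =-1 / 2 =-0.50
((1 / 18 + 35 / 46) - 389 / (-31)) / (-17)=-85762 / 109089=-0.79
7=7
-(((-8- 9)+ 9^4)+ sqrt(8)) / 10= -3272 / 5- sqrt(2) / 5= -654.68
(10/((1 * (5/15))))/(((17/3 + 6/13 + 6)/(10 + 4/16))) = 23985/946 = 25.35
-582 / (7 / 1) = -582 / 7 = -83.14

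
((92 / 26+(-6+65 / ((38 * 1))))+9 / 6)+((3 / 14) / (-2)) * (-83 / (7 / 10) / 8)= 452555 / 193648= 2.34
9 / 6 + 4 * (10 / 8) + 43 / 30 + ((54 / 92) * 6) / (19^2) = 989272 / 124545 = 7.94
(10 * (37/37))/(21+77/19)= 95/238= 0.40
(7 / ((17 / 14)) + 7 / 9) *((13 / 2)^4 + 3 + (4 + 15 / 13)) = 28720153 / 2448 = 11732.09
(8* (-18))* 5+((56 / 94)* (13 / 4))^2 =-1582199 / 2209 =-716.25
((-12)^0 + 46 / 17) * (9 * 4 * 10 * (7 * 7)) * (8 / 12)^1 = 740880 / 17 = 43581.18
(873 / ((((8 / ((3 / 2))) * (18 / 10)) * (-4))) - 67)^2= 32982049 / 4096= 8052.26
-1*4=-4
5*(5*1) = 25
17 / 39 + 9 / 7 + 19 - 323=-302.28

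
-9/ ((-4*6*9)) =0.04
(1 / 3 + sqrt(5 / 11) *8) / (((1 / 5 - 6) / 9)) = -8.89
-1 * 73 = -73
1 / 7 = 0.14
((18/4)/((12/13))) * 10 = 195/4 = 48.75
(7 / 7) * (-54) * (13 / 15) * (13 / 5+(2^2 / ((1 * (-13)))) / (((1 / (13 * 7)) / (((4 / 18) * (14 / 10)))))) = 286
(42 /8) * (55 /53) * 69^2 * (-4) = -5498955 /53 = -103753.87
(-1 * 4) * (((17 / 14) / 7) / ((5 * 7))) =-34 / 1715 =-0.02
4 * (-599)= -2396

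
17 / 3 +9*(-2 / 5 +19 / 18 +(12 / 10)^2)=3679 / 150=24.53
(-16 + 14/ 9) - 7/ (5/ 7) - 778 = -36101/ 45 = -802.24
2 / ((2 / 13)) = 13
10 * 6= 60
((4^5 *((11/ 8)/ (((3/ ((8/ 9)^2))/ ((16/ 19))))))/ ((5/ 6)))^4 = 19719501490.55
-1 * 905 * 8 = -7240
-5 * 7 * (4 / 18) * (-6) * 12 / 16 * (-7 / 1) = -245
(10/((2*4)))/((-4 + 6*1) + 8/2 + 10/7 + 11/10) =175/1194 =0.15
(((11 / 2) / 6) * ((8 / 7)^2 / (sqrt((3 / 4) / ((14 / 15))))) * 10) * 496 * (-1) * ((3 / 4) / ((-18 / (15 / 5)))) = 43648 * sqrt(70) / 441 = 828.08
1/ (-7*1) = -0.14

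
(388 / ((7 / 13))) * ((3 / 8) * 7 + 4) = 66833 / 14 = 4773.79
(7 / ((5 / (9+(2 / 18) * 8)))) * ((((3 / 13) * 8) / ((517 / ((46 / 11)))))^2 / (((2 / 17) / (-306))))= -219444164352 / 27328963805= -8.03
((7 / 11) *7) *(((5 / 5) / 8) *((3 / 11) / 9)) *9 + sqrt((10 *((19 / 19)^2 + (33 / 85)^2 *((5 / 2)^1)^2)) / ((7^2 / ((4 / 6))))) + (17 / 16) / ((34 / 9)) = 1677 / 3872 + 5 *sqrt(1347) / 357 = 0.95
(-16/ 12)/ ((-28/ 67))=67/ 21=3.19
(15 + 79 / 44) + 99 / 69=18449 / 1012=18.23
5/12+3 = 41/12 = 3.42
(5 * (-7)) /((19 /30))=-1050 /19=-55.26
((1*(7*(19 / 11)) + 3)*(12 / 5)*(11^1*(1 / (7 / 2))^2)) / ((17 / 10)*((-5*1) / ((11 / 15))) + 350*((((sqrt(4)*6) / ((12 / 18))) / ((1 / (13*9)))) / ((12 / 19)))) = 0.00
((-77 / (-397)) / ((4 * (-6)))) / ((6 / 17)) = -1309 / 57168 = -0.02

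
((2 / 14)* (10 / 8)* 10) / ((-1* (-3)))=25 / 42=0.60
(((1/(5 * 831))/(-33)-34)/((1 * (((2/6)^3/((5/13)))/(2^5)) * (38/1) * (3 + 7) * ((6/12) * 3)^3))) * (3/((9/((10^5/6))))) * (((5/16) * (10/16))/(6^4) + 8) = -3866848302199375/9875735298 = -391550.42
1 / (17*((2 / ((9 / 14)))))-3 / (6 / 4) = -1.98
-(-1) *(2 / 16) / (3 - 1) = 1 / 16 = 0.06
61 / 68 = 0.90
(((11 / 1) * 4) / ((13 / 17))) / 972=187 / 3159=0.06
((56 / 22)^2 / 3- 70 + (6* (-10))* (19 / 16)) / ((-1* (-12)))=-201959 / 17424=-11.59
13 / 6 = 2.17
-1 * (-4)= 4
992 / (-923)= -992 / 923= -1.07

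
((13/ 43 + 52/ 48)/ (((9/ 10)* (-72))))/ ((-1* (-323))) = -3575/ 54000432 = -0.00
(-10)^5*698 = -69800000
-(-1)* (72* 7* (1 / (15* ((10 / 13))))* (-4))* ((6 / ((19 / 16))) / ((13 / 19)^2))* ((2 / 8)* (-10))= 306432 / 65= 4714.34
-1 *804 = -804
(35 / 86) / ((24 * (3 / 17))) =595 / 6192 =0.10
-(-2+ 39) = -37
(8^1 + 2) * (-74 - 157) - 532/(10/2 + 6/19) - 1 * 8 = -244226/101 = -2418.08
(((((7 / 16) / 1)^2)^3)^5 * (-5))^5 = -18178415418201072391976637510599034890374561405372939164461147523773927684482365611145592837169408618333836292567878523425597653125 / 4149515568880992958512407863691161151012446232242436899995657329690652811412908146399707048947103794288197886611300789182395151075411775307886874834113963687061181803401509523685376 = -0.00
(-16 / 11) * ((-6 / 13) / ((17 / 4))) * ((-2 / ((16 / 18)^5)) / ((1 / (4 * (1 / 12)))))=-59049 / 311168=-0.19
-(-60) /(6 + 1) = 60 /7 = 8.57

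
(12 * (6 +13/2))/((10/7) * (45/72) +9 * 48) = 4200/12121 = 0.35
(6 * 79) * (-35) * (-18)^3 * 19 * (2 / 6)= 612768240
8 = 8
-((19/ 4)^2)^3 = -47045881/ 4096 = -11485.81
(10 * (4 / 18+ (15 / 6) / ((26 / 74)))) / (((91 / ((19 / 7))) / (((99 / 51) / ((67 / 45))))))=1583175 / 554827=2.85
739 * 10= 7390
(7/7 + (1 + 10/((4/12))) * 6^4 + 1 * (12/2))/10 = 40183/10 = 4018.30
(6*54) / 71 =324 / 71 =4.56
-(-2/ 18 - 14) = 127/ 9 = 14.11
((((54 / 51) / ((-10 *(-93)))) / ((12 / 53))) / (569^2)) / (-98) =-53 / 334419212120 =-0.00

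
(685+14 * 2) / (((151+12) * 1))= 4.37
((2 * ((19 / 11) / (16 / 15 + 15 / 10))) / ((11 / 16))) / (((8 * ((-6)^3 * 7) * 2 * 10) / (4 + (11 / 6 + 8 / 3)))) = -323 / 4695768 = -0.00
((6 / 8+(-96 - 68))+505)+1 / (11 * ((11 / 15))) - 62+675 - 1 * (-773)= 1727.87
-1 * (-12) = 12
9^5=59049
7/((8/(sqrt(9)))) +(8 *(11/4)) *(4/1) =90.62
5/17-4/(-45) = 293/765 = 0.38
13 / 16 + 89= 1437 / 16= 89.81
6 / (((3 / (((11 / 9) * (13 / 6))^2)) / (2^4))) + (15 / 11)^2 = 19958657 / 88209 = 226.27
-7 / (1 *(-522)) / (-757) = -0.00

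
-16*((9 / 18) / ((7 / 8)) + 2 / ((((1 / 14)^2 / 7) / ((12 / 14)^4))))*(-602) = 14271872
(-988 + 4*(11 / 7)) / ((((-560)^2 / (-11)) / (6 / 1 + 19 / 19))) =9449 / 39200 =0.24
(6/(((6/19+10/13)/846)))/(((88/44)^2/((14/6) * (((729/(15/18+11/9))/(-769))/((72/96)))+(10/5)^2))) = 5719394421/1906351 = 3000.18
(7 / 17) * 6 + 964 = 16430 / 17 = 966.47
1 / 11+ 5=56 / 11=5.09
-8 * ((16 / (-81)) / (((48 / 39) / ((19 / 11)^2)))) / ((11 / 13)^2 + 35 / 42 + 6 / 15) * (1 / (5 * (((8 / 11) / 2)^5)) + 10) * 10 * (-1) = -841699381835 / 1033208352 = -814.65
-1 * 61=-61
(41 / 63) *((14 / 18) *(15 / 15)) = 41 / 81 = 0.51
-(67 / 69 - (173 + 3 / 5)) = 59557 / 345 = 172.63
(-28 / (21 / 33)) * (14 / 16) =-77 / 2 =-38.50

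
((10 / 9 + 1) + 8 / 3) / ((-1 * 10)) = -43 / 90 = -0.48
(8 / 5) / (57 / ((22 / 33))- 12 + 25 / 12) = 96 / 4535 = 0.02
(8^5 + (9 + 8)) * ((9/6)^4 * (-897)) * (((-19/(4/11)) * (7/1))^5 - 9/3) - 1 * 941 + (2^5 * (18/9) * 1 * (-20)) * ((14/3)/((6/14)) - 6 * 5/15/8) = 143686772581826023873939439/147456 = 974438290621107475273.57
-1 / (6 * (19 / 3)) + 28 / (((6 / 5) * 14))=187 / 114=1.64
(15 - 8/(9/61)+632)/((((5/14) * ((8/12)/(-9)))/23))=-515361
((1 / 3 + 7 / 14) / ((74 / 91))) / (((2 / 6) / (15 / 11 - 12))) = -53235 / 1628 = -32.70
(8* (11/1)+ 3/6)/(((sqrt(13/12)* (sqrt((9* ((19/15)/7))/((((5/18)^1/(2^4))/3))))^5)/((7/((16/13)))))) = 63240625* sqrt(10374)/17695466717184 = 0.00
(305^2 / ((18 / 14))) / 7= 93025 / 9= 10336.11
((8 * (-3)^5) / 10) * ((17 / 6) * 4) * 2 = -22032 / 5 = -4406.40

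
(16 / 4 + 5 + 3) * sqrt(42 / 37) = 12 * sqrt(1554) / 37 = 12.79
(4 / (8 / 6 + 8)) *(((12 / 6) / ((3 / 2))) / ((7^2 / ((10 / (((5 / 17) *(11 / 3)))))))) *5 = 2040 / 3773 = 0.54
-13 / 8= -1.62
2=2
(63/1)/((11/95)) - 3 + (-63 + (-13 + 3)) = 5149/11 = 468.09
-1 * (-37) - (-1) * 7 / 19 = 710 / 19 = 37.37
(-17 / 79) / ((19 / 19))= -17 / 79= -0.22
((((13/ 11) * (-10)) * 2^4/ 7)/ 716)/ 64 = -65/ 110264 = -0.00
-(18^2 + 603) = -927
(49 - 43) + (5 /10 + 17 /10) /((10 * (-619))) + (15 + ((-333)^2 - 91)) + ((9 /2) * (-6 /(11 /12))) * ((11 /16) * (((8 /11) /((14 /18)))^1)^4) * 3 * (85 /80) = 120515902143763799 /1087986618950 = 110769.65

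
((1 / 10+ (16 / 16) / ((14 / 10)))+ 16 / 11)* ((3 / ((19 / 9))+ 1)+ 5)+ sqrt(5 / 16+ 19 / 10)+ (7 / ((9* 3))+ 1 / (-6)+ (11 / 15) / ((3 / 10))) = 20.86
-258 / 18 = -43 / 3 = -14.33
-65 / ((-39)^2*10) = -1 / 234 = -0.00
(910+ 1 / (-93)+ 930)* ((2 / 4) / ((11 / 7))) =1197833 / 2046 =585.45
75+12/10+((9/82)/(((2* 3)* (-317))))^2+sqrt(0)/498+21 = 1313537542029/13513760720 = 97.20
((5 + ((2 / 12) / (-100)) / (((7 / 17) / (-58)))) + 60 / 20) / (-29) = -17293 / 60900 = -0.28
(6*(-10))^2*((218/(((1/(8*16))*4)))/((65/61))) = 306385920/13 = 23568147.69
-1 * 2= -2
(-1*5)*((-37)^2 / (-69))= 6845 / 69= 99.20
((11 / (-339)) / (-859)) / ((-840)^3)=-0.00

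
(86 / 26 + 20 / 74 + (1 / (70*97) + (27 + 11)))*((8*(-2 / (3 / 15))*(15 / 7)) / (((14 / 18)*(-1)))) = 146657186280 / 16003351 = 9164.15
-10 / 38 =-5 / 19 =-0.26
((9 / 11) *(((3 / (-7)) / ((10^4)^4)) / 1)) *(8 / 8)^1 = -0.00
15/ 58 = 0.26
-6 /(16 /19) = -7.12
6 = 6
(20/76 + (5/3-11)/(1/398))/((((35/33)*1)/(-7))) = 2328931/95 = 24515.06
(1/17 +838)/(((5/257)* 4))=3661479/340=10769.06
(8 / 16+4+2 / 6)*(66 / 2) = 319 / 2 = 159.50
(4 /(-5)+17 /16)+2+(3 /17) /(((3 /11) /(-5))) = -1323 /1360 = -0.97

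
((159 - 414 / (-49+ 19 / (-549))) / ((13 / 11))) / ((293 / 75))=371874195 / 10253828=36.27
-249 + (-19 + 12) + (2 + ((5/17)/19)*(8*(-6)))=-82282/323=-254.74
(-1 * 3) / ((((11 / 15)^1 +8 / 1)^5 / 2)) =-4556250 / 38579489651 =-0.00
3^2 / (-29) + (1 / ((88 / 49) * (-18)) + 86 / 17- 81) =-59569885 / 780912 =-76.28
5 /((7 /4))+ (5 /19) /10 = 767 /266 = 2.88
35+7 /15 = 532 /15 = 35.47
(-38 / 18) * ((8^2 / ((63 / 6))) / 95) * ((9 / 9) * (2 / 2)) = -128 / 945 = -0.14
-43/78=-0.55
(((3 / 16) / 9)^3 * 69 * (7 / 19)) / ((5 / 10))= 161 / 350208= 0.00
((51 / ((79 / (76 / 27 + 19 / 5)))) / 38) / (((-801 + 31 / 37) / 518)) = -7656817 / 105249330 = -0.07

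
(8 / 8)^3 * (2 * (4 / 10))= 4 / 5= 0.80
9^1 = 9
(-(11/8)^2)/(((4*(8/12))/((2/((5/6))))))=-1089/640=-1.70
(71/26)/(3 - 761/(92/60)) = -1633/294996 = -0.01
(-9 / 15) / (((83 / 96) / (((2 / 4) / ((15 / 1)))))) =-48 / 2075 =-0.02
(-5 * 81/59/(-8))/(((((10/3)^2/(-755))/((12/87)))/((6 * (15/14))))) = -51.70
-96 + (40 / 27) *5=-2392 / 27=-88.59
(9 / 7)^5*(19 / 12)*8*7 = 747954 / 2401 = 311.52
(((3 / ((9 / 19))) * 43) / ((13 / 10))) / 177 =1.18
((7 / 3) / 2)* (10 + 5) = 35 / 2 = 17.50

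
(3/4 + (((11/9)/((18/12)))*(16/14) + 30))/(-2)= -23951/1512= -15.84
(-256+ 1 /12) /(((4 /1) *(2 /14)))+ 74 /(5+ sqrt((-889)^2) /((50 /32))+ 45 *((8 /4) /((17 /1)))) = -587854039 /1312976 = -447.73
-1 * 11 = -11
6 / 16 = 3 / 8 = 0.38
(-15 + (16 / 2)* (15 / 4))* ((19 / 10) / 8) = 57 / 16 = 3.56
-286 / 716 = -143 / 358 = -0.40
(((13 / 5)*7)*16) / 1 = 1456 / 5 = 291.20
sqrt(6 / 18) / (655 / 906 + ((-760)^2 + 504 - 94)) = 302* sqrt(3) / 523677715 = 0.00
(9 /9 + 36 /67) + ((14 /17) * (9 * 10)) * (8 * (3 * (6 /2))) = 6079991 /1139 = 5338.01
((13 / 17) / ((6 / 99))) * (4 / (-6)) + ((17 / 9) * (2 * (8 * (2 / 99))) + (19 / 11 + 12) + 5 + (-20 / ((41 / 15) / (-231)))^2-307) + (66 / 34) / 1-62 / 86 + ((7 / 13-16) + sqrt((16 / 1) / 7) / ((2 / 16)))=32 * sqrt(7) / 7 + 40659096845418587 / 14233317813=2856626.23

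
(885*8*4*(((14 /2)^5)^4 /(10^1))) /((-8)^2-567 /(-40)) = 153201151291415041920 /53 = 2890587760215378149.43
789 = 789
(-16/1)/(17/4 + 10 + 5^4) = -64/2557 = -0.03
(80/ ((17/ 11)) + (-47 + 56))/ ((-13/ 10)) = -10330/ 221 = -46.74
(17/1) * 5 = 85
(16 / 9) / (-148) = -4 / 333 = -0.01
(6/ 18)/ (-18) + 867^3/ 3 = 11730858533/ 54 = 217238120.98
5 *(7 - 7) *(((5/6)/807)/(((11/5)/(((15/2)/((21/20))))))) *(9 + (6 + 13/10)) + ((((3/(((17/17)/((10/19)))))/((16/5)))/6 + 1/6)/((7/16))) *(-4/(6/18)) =-908/133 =-6.83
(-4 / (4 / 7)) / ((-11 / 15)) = 105 / 11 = 9.55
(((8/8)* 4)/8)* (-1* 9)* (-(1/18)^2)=0.01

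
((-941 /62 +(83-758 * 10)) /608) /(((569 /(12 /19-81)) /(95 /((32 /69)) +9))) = 4866795557055 /13041006592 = 373.19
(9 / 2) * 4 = 18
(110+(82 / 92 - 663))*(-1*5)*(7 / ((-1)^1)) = -888895 / 46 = -19323.80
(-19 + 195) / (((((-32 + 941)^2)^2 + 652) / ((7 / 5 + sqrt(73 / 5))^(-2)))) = 113850 / 4260982159956733 - 3850 * sqrt(365) / 4260982159956733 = 0.00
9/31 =0.29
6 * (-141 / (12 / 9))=-1269 / 2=-634.50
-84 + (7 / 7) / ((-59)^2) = -292403 / 3481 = -84.00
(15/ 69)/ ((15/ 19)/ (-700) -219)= -13300/ 13398489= -0.00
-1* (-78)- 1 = 77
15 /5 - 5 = -2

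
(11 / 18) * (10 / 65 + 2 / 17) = 0.17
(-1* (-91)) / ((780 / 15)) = 7 / 4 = 1.75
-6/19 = -0.32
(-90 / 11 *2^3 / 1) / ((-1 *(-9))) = -80 / 11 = -7.27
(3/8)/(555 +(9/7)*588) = 0.00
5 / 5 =1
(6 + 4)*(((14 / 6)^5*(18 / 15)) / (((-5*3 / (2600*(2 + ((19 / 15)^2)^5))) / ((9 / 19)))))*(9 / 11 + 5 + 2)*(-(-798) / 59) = -61319956512962163755648 / 673642986328125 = -91027380.61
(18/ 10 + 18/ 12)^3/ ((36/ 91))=363363/ 4000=90.84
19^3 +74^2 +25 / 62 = 764795 / 62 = 12335.40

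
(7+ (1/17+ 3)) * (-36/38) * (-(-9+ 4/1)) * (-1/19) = 810/323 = 2.51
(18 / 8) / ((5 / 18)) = 8.10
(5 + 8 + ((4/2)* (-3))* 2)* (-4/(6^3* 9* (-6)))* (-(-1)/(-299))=-1/871884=-0.00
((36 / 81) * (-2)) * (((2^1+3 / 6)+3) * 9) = -44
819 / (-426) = -273 / 142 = -1.92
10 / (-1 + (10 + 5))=5 / 7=0.71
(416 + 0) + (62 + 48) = 526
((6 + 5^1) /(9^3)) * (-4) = -44 /729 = -0.06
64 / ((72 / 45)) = 40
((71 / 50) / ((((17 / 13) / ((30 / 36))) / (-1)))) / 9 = -923 / 9180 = -0.10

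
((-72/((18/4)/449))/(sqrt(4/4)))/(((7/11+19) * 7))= -9878/189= -52.26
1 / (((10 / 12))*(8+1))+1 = 1.13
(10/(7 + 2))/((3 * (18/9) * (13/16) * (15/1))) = 16/1053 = 0.02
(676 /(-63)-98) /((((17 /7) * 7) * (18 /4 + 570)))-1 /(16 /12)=-3746537 /4922316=-0.76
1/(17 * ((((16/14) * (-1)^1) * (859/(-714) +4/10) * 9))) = 245/34404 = 0.01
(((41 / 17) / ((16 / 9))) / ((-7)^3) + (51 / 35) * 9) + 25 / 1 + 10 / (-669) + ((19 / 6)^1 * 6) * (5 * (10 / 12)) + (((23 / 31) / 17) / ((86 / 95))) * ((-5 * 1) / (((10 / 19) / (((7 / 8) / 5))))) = 97494434518343 / 831992269920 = 117.18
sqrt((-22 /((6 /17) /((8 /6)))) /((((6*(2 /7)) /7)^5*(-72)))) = 16807*sqrt(1122) /15552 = 36.20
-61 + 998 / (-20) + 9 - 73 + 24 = -1509 / 10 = -150.90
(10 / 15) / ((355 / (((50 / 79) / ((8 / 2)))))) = 5 / 16827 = 0.00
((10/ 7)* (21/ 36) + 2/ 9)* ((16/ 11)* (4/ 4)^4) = 152/ 99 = 1.54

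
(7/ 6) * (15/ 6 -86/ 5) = -343/ 20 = -17.15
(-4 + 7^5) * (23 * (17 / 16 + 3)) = 25120485 / 16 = 1570030.31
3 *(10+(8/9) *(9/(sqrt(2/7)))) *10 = 300+120 *sqrt(14) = 749.00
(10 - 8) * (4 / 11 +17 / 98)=579 / 539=1.07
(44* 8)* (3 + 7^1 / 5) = 7744 / 5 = 1548.80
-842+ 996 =154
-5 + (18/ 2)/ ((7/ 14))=13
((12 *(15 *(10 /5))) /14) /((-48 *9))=-5 /84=-0.06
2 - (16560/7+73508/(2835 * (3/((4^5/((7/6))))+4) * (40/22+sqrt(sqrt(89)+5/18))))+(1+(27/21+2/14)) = -16529/7 - 150544384/(23244165 * (20/11+sqrt(5/18+sqrt(89)))) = -2362.60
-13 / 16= -0.81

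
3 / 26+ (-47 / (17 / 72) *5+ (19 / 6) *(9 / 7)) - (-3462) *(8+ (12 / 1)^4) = 111097397973 / 1547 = 71814736.89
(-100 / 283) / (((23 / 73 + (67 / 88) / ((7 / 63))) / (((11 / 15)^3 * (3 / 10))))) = -17100688 / 2931788025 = -0.01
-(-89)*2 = 178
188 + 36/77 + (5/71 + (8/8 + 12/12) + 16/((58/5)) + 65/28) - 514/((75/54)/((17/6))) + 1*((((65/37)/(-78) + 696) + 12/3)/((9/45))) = 4655739413837/1759827300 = 2645.57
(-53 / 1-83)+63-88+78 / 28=-2215 / 14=-158.21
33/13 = 2.54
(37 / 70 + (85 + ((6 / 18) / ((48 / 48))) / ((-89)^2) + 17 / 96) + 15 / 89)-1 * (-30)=3083941811 / 26614560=115.87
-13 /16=-0.81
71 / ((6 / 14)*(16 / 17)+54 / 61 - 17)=-515389 / 114049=-4.52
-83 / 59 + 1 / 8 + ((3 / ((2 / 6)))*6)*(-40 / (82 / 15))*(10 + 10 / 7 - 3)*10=-4511549635 / 135464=-33304.42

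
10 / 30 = 1 / 3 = 0.33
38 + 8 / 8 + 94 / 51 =2083 / 51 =40.84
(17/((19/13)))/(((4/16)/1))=884/19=46.53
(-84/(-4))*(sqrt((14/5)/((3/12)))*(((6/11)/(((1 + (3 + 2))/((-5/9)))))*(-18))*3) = 252*sqrt(70)/11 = 191.67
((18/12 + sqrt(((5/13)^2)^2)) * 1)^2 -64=-7001367/114244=-61.28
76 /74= 38 /37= 1.03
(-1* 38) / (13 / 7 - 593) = 133 / 2069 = 0.06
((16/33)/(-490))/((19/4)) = -32/153615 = -0.00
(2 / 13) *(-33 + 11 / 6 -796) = -4963 / 39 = -127.26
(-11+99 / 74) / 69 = -715 / 5106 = -0.14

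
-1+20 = 19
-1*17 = -17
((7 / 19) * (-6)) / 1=-42 / 19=-2.21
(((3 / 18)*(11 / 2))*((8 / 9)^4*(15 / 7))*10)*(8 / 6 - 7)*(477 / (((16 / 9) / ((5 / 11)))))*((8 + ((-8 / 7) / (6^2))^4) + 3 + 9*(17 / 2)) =-19870785236056000 / 26795786661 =-741563.79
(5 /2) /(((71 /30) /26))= 1950 /71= 27.46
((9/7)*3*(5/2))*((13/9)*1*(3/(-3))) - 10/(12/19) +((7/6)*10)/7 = -590/21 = -28.10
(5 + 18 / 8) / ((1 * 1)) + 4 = 45 / 4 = 11.25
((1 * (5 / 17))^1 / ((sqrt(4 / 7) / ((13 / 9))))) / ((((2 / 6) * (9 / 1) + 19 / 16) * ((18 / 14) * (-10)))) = -364 * sqrt(7) / 92259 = -0.01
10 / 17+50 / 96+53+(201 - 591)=-335.89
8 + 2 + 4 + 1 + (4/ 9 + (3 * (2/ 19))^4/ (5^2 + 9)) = 307954355/ 19939113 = 15.44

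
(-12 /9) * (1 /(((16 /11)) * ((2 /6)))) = -11 /4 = -2.75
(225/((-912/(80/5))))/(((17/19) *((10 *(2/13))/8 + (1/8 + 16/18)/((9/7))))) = -4.50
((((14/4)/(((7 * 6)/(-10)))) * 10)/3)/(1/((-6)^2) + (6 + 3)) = -4/13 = -0.31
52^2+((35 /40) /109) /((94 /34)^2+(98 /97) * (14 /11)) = 6492472703309 /2401061592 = 2704.00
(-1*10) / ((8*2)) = -5 / 8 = -0.62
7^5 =16807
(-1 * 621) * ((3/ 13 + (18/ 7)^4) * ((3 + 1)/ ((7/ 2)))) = -6815554488/ 218491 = -31193.75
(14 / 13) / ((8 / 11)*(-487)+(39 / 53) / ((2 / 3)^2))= -32648 / 10687183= -0.00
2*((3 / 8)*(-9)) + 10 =13 / 4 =3.25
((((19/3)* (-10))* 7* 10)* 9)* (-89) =3551100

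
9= 9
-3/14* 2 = -3/7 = -0.43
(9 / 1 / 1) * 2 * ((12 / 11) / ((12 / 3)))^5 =4374 / 161051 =0.03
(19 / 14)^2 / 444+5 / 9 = 146123 / 261072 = 0.56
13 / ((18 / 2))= 13 / 9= 1.44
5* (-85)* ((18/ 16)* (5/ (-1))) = 19125/ 8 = 2390.62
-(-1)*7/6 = 7/6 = 1.17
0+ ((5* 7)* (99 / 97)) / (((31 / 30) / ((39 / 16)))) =2027025 / 24056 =84.26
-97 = -97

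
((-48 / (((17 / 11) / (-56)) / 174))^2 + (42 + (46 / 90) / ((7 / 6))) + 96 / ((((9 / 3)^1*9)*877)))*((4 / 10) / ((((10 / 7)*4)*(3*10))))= 914034431877113063 / 4277019375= 213708274.79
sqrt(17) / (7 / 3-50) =-3* sqrt(17) / 143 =-0.09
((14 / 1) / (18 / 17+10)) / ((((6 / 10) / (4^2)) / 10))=47600 / 141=337.59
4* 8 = 32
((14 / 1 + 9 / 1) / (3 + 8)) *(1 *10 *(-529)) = -121670 / 11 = -11060.91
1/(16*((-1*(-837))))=1/13392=0.00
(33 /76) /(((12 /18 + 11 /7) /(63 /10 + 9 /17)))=804573 /607240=1.32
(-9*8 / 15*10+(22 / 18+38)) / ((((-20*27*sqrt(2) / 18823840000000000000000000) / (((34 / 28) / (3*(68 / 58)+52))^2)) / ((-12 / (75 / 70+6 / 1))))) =-526871900240000000000000000*sqrt(2) / 4242051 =-175648380218128530800.85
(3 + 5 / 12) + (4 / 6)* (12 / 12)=49 / 12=4.08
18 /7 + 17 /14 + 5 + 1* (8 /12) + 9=775 /42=18.45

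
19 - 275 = -256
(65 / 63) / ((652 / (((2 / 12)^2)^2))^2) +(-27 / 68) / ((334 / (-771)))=117050668721561303 / 127705951289806848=0.92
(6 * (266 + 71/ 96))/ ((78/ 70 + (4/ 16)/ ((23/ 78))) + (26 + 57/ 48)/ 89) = 1834613515/ 2599383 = 705.79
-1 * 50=-50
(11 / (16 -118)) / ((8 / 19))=-0.26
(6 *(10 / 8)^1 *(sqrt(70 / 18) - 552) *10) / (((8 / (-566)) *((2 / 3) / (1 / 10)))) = 878715 / 2 - 4245 *sqrt(35) / 16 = 437787.89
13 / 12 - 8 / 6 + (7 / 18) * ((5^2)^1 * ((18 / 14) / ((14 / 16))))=393 / 28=14.04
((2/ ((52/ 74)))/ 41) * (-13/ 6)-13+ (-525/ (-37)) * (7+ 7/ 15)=844625/ 9102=92.80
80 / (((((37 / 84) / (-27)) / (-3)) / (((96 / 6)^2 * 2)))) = 278691840 / 37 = 7532211.89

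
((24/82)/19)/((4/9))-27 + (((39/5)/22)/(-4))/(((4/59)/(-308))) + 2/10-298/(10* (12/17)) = 31193621/93480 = 333.69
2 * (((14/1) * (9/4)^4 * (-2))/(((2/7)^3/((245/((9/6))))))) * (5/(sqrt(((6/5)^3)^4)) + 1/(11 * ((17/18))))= -27263713961505/1531904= -17797273.17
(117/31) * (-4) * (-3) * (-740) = -1038960/31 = -33514.84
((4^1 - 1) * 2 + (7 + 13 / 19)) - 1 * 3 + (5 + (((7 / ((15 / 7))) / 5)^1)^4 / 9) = 84969687469 / 5410546875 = 15.70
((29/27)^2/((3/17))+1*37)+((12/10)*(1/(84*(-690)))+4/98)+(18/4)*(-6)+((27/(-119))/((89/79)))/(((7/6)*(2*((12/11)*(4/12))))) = 1523429264059/93229130925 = 16.34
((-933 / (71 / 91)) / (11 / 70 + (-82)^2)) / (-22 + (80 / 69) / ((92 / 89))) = 40307155 / 4732081911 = 0.01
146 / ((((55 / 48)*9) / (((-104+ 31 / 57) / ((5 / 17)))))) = -234181664 / 47025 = -4979.94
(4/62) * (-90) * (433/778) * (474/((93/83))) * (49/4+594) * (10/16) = -517993.57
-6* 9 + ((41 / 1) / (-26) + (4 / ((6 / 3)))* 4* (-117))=-25781 / 26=-991.58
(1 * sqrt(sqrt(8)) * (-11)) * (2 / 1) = -22 * 2^(3 / 4) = -37.00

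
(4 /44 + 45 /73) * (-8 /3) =-4544 /2409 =-1.89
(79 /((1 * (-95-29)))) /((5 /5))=-79 /124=-0.64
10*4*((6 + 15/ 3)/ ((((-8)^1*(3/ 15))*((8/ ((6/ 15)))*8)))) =-1.72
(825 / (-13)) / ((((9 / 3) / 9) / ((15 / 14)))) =-37125 / 182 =-203.98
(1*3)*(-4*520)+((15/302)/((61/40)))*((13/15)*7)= -57474820/9211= -6239.80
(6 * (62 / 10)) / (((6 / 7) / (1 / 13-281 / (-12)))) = 159061 / 156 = 1019.62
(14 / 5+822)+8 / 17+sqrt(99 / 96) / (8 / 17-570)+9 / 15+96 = 78359 / 85-17*sqrt(66) / 77456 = 921.87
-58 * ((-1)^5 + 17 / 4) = -377 / 2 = -188.50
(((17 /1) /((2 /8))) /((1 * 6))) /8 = 17 /12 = 1.42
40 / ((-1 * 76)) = -10 / 19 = -0.53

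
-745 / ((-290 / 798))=59451 / 29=2050.03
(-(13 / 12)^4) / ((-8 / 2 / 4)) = 28561 / 20736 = 1.38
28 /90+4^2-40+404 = 17114 /45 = 380.31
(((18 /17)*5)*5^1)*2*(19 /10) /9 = 190 /17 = 11.18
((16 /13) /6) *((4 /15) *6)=64 /195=0.33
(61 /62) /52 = 61 /3224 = 0.02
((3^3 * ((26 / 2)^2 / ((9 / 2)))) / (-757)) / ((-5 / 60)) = 12168 / 757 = 16.07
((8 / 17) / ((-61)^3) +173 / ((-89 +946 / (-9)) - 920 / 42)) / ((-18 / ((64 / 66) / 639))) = 672893271920 / 9966024442111419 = 0.00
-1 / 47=-0.02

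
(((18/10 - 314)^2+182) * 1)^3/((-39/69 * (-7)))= 47805489827038706679/203125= 235350103763882.86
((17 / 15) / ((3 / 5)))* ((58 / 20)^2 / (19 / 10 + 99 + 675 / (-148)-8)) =528989 / 2941695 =0.18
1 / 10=0.10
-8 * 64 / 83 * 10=-61.69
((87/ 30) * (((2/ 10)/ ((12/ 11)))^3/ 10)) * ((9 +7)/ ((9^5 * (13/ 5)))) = 38599/ 207261990000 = 0.00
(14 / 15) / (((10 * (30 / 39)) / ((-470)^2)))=402038 / 15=26802.53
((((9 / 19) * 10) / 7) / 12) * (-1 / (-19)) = 15 / 5054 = 0.00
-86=-86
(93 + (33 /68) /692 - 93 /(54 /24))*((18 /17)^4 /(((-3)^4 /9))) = 7.22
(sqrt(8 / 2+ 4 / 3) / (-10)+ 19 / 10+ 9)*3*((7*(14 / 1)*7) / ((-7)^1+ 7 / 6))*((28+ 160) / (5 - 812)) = 6024648 / 6725 - 73696*sqrt(3) / 6725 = 876.88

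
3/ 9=1/ 3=0.33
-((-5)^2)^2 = -625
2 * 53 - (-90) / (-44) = 2287 / 22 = 103.95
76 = 76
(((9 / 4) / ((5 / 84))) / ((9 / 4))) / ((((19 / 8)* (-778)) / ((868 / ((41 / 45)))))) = -8.66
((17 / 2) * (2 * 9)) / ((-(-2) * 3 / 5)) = 127.50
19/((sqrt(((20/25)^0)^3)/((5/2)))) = 47.50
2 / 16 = 1 / 8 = 0.12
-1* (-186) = 186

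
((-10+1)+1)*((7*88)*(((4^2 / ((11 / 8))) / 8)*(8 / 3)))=-57344 / 3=-19114.67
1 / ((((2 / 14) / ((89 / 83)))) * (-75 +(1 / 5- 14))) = -3115 / 36852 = -0.08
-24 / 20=-6 / 5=-1.20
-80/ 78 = -40/ 39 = -1.03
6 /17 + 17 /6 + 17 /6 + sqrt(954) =307 /51 + 3*sqrt(106) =36.91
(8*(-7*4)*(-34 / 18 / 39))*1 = 3808 / 351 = 10.85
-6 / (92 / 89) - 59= -2981 / 46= -64.80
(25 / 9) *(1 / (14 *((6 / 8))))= 50 / 189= 0.26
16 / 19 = 0.84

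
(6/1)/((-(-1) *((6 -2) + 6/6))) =6/5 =1.20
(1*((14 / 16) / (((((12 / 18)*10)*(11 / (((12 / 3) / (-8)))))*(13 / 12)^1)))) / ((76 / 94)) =-2961 / 434720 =-0.01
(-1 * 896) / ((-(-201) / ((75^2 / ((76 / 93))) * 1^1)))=-39060000 / 1273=-30683.42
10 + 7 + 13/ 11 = 200/ 11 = 18.18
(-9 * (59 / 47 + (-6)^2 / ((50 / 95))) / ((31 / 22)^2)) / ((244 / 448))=-7985976768 / 13775935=-579.70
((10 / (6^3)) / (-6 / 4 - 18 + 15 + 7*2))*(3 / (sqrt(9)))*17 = 85 / 1026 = 0.08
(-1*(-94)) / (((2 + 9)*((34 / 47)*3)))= 2209 / 561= 3.94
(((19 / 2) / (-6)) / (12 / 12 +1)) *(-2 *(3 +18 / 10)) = 38 / 5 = 7.60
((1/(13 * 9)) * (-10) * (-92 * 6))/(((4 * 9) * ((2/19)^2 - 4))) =-8303/25272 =-0.33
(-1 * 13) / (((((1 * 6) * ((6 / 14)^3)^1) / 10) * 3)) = -91.75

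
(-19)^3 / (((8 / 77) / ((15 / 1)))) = -7922145 / 8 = -990268.12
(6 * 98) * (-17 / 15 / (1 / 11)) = -36652 / 5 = -7330.40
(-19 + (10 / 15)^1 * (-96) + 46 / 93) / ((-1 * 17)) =7673 / 1581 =4.85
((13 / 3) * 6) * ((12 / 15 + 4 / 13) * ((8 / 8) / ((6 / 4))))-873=-4269 / 5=-853.80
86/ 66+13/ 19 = 1.99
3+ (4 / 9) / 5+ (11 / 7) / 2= 2441 / 630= 3.87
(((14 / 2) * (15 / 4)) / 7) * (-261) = -3915 / 4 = -978.75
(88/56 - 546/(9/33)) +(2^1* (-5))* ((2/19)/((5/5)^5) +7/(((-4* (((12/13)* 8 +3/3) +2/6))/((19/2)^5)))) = 88746189247/578816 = 153323.66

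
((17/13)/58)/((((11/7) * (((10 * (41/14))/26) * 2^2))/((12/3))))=833/65395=0.01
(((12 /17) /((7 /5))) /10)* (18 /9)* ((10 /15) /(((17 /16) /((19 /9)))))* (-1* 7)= -2432 /2601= -0.94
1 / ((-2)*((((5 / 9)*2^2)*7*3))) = -3 / 280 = -0.01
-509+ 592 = 83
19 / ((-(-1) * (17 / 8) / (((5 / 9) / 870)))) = 76 / 13311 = 0.01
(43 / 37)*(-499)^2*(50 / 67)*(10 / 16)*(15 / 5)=4015141125 / 9916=404915.40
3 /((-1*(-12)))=1 /4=0.25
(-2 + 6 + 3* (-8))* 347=-6940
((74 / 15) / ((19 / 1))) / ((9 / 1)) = 0.03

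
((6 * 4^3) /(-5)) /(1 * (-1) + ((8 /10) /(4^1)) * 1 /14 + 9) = -9.58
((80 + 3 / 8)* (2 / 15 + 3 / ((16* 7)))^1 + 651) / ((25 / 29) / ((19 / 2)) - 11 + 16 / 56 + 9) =-4916246257 / 12023040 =-408.90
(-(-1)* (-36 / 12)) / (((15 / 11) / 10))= -22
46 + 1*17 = 63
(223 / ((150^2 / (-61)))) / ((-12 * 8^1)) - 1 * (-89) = 192253603 / 2160000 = 89.01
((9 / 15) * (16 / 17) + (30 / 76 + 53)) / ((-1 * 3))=-17.99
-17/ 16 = -1.06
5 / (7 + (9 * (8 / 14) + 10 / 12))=42 / 109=0.39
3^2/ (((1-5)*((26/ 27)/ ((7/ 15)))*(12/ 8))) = -189/ 260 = -0.73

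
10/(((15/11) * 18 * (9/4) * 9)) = 44/2187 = 0.02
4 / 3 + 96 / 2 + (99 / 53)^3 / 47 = 1038499309 / 20991657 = 49.47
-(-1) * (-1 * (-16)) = 16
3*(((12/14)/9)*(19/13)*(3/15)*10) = 76/91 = 0.84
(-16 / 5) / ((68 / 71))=-284 / 85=-3.34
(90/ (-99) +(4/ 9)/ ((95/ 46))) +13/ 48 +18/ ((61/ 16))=39454919/ 9179280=4.30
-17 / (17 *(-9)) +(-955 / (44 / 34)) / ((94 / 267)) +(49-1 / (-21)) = -266684339 / 130284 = -2046.95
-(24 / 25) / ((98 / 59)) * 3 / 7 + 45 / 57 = 88269 / 162925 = 0.54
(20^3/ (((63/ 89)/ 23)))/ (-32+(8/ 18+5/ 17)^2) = -42593976000/ 5154233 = -8263.88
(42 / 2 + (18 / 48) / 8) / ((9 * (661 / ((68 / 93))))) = 7633 / 2950704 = 0.00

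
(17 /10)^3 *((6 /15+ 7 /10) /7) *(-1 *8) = -54043 /8750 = -6.18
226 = 226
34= 34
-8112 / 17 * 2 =-954.35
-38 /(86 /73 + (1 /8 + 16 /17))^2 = -3745476992 /496442961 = -7.54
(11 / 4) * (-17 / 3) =-187 / 12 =-15.58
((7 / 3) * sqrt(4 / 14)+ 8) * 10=10 * sqrt(14) / 3+ 80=92.47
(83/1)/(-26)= -83/26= -3.19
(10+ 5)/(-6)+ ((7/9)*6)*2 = 41/6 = 6.83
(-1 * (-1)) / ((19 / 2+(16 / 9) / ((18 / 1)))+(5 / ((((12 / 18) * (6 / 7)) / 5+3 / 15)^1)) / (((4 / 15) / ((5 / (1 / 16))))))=1782 / 8522105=0.00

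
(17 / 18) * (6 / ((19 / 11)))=187 / 57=3.28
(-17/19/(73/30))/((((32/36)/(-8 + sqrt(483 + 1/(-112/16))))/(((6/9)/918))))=10/4161 - 65 * sqrt(35)/58254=-0.00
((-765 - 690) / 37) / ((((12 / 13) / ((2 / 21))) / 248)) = -781820 / 777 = -1006.20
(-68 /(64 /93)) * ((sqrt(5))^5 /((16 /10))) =-197625 * sqrt(5) /128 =-3452.37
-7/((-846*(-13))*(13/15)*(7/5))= -25/47658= -0.00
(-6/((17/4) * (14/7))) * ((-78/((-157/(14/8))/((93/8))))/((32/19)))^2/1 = -698103230643/27461746688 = -25.42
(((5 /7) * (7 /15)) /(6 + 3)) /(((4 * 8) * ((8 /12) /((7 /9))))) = 7 /5184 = 0.00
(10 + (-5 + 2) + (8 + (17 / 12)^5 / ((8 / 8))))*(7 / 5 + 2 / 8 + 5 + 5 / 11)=147.11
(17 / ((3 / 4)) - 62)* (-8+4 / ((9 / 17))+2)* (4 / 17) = -6608 / 459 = -14.40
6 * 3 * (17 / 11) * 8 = 2448 / 11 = 222.55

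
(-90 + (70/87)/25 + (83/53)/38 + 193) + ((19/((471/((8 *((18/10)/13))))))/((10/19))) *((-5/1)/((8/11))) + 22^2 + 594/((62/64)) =33248981544247/27715545195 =1199.65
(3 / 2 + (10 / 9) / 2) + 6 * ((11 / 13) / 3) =877 / 234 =3.75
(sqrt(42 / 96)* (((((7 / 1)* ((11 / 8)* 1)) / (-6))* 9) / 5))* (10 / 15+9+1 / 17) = -2387* sqrt(7) / 340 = -18.57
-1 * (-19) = 19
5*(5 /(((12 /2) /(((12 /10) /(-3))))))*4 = -20 /3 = -6.67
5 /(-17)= -0.29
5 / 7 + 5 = 40 / 7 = 5.71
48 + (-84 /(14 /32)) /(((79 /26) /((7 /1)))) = -31152 /79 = -394.33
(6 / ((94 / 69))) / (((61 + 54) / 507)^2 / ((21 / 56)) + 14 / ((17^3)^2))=3853018081780101 / 120026983024126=32.10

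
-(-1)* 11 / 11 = 1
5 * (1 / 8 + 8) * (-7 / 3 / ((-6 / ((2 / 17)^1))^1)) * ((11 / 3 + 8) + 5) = 56875 / 1836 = 30.98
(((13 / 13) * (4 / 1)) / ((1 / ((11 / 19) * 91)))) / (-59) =-4004 / 1121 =-3.57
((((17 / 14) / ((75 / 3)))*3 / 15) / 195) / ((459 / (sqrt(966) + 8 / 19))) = 4 / 87530625 + sqrt(966) / 9213750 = 0.00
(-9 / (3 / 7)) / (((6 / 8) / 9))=-252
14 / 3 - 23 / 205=4.55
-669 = -669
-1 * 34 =-34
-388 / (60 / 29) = -2813 / 15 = -187.53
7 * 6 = 42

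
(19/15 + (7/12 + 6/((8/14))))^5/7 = 919358226007/22400000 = 41042.78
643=643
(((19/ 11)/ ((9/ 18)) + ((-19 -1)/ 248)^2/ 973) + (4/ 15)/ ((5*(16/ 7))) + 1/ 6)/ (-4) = -234289647/ 257139575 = -0.91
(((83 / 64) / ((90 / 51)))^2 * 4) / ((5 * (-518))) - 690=-690.00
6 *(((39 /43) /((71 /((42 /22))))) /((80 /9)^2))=0.00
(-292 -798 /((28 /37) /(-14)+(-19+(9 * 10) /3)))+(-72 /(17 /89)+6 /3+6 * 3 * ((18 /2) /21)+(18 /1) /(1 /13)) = -8002468 /16065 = -498.13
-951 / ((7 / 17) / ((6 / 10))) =-48501 / 35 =-1385.74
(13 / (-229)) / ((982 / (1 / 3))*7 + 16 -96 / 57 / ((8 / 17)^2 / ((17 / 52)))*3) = -25688 / 9335402321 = -0.00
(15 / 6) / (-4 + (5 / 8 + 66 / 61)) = -1220 / 1119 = -1.09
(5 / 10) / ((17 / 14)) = 7 / 17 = 0.41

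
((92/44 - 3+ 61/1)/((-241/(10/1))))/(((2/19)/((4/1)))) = -251180/2651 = -94.75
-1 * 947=-947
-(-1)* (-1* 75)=-75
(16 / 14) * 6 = 48 / 7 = 6.86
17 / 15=1.13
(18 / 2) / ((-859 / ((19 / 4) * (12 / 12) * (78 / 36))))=-741 / 6872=-0.11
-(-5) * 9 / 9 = 5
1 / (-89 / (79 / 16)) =-79 / 1424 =-0.06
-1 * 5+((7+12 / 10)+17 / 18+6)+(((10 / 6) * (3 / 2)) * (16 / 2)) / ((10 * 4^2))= 3697 / 360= 10.27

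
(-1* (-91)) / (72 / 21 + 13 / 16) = 10192 / 475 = 21.46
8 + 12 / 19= 164 / 19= 8.63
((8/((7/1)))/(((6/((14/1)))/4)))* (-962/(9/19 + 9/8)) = -4679168/729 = -6418.61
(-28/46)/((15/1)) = -14/345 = -0.04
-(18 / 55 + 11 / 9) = -767 / 495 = -1.55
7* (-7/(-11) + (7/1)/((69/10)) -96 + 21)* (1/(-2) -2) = 974260/759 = 1283.61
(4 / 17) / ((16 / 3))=3 / 68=0.04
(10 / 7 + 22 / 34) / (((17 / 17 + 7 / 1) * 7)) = 247 / 6664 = 0.04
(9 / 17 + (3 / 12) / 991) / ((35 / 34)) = 5099 / 9910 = 0.51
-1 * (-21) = 21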